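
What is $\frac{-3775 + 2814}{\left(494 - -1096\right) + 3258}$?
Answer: $- \frac{961}{4848} \approx -0.19823$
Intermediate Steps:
$\frac{-3775 + 2814}{\left(494 - -1096\right) + 3258} = - \frac{961}{\left(494 + 1096\right) + 3258} = - \frac{961}{1590 + 3258} = - \frac{961}{4848}$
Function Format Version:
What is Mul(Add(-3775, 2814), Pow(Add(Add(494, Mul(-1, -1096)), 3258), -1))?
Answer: Rational(-961, 4848) ≈ -0.19823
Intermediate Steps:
Mul(Add(-3775, 2814), Pow(Add(Add(494, Mul(-1, -1096)), 3258), -1)) = Mul(-961, Pow(Add(Add(494, 1096), 3258), -1)) = Mul(-961, Pow(Add(1590, 3258), -1)) = Mul(-961, Pow(4848, -1)) = Mul(-961, Rational(1, 4848)) = Rational(-961, 4848)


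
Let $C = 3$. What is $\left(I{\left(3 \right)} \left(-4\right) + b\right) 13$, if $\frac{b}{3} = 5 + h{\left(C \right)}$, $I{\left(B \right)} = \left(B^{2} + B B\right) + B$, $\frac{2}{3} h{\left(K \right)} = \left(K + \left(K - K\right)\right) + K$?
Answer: $-546$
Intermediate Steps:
$h{\left(K \right)} = 3 K$ ($h{\left(K \right)} = \frac{3 \left(\left(K + \left(K - K\right)\right) + K\right)}{2} = \frac{3 \left(\left(K + 0\right) + K\right)}{2} = \frac{3 \left(K + K\right)}{2} = \frac{3 \cdot 2 K}{2} = 3 K$)
$I{\left(B \right)} = B + 2 B^{2}$ ($I{\left(B \right)} = \left(B^{2} + B^{2}\right) + B = 2 B^{2} + B = B + 2 B^{2}$)
$b = 42$ ($b = 3 \left(5 + 3 \cdot 3\right) = 3 \left(5 + 9\right) = 3 \cdot 14 = 42$)
$\left(I{\left(3 \right)} \left(-4\right) + b\right) 13 = \left(3 \left(1 + 2 \cdot 3\right) \left(-4\right) + 42\right) 13 = \left(3 \left(1 + 6\right) \left(-4\right) + 42\right) 13 = \left(3 \cdot 7 \left(-4\right) + 42\right) 13 = \left(21 \left(-4\right) + 42\right) 13 = \left(-84 + 42\right) 13 = \left(-42\right) 13 = -546$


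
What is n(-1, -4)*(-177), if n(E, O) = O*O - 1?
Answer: -2655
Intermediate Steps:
n(E, O) = -1 + O² (n(E, O) = O² - 1 = -1 + O²)
n(-1, -4)*(-177) = (-1 + (-4)²)*(-177) = (-1 + 16)*(-177) = 15*(-177) = -2655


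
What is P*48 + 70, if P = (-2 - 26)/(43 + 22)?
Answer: 3206/65 ≈ 49.323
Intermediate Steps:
P = -28/65 ≈ -0.43077
P*48 + 70 = -28/65*48 + 70 = -1344/65 + 70 = 3206/65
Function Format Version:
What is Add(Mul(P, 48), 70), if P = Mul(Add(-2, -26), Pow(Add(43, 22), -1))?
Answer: Rational(3206, 65) ≈ 49.323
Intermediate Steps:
P = Rational(-28, 65) (P = Mul(-28, Pow(65, -1)) = Mul(-28, Rational(1, 65)) = Rational(-28, 65) ≈ -0.43077)
Add(Mul(P, 48), 70) = Add(Mul(Rational(-28, 65), 48), 70) = Add(Rational(-1344, 65), 70) = Rational(3206, 65)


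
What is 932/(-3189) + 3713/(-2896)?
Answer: -14539829/9235344 ≈ -1.5744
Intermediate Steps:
932/(-3189) + 3713/(-2896) = 932*(-1/3189) + 3713*(-1/2896) = -932/3189 - 3713/2896 = -14539829/9235344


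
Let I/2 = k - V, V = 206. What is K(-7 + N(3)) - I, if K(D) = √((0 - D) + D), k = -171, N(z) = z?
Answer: 754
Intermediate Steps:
I = -754 (I = 2*(-171 - 1*206) = 2*(-171 - 206) = 2*(-377) = -754)
K(D) = 0 (K(D) = √(-D + D) = √0 = 0)
K(-7 + N(3)) - I = 0 - 1*(-754) = 0 + 754 = 754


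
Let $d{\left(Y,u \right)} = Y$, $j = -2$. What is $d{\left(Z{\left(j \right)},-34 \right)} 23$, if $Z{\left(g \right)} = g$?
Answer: $-46$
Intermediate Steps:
$d{\left(Z{\left(j \right)},-34 \right)} 23 = \left(-2\right) 23 = -46$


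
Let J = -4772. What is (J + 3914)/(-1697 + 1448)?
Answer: 286/83 ≈ 3.4458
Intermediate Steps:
(J + 3914)/(-1697 + 1448) = (-4772 + 3914)/(-1697 + 1448) = -858/(-249) = -858*(-1/249) = 286/83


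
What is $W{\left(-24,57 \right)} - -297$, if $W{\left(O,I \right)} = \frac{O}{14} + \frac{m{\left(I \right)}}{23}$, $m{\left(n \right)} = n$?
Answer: $\frac{47940}{161} \approx 297.76$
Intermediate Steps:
$W{\left(O,I \right)} = \frac{O}{14} + \frac{I}{23}$
$W{\left(-24,57 \right)} - -297 = \left(\frac{1}{14} \left(-24\right) + \frac{1}{23} \cdot 57\right) - -297 = \left(- \frac{12}{7} + \frac{57}{23}\right) + 297 = \frac{123}{161} + 297 = \frac{47940}{161}$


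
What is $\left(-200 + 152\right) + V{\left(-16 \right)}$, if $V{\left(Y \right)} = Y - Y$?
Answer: $-48$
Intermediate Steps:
$V{\left(Y \right)} = 0$
$\left(-200 + 152\right) + V{\left(-16 \right)} = \left(-200 + 152\right) + 0 = -48 + 0 = -48$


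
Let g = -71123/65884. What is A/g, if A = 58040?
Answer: -294146720/5471 ≈ -53765.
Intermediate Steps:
g = -5471/5068 (g = -71123*1/65884 = -5471/5068 ≈ -1.0795)
A/g = 58040/(-5471/5068) = 58040*(-5068/5471) = -294146720/5471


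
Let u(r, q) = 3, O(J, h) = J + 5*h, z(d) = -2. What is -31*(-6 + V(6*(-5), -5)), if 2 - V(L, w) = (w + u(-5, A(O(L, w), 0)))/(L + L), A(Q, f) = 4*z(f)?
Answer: 3751/30 ≈ 125.03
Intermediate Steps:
A(Q, f) = -8 (A(Q, f) = 4*(-2) = -8)
V(L, w) = 2 - (3 + w)/(2*L) (V(L, w) = 2 - (w + 3)/(L + L) = 2 - (3 + w)/(2*L))
-31*(-6 + V(6*(-5), -5)) = -31*(-6 + (-3 - 1*(-5) + 4*(6*(-5)))/(2*((6*(-5))))) = -31*(-6 + (½)*(-3 + 5 + 4*(-30))/(-30)) = -31*(-6 + (½)*(-1/30)*(-3 + 5 - 120)) = -31*(-6 + (½)*(-1/30)*(-118)) = -31*(-6 + 59/30) = -31*(-121/30) = 3751/30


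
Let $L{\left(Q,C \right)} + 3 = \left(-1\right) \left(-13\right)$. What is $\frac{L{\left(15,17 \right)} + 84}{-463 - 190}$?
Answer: $- \frac{94}{653} \approx -0.14395$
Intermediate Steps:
$L{\left(Q,C \right)} = 10$ ($L{\left(Q,C \right)} = -3 - -13 = -3 + 13 = 10$)
$\frac{L{\left(15,17 \right)} + 84}{-463 - 190} = \frac{10 + 84}{-463 - 190} = \frac{94}{-653} = 94 \left(- \frac{1}{653}\right) = - \frac{94}{653}$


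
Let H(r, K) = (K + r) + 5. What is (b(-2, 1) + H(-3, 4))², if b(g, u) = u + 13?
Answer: 400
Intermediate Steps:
H(r, K) = 5 + K + r
b(g, u) = 13 + u
(b(-2, 1) + H(-3, 4))² = ((13 + 1) + (5 + 4 - 3))² = (14 + 6)² = 20² = 400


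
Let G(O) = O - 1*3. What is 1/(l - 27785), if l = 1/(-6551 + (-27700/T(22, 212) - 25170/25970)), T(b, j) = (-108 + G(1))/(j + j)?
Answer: -2862954456/79547189531393 ≈ -3.5991e-5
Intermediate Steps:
G(O) = -3 + O (G(O) = O - 3 = -3 + O)
T(b, j) = -55/j (T(b, j) = (-108 + (-3 + 1))/(j + j) = (-108 - 2)/((2*j)) = -55/j)
l = 28567/2862954456 (l = 1/(-6551 + (-27700/((-55/212)) - 25170/25970)) = 1/(-6551 + (-27700/((-55*1/212)) - 25170*1/25970)) = 1/(-6551 + (-27700/(-55/212) - 2517/2597)) = 1/(-6551 + (-27700*(-212/55) - 2517/2597)) = 1/(-6551 + (1174480/11 - 2517/2597)) = 1/(-6551 + 3050096873/28567) = 1/(2862954456/28567) = 28567/2862954456 ≈ 9.9782e-6)
1/(l - 27785) = 1/(28567/2862954456 - 27785) = 1/(-79547189531393/2862954456) = -2862954456/79547189531393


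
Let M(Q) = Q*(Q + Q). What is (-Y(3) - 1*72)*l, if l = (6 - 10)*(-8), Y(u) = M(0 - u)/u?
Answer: -2496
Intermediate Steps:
M(Q) = 2*Q² (M(Q) = Q*(2*Q) = 2*Q²)
Y(u) = 2*u (Y(u) = (2*(0 - u)²)/u = (2*(-u)²)/u = (2*u²)/u = 2*u)
l = 32 (l = -4*(-8) = 32)
(-Y(3) - 1*72)*l = (-2*3 - 1*72)*32 = (-1*6 - 72)*32 = (-6 - 72)*32 = -78*32 = -2496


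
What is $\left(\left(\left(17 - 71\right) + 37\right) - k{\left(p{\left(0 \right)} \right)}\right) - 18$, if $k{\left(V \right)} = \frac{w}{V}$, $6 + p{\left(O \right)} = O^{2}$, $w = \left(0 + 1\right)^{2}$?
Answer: $- \frac{209}{6} \approx -34.833$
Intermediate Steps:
$w = 1$ ($w = 1^{2} = 1$)
$p{\left(O \right)} = -6 + O^{2}$
$k{\left(V \right)} = \frac{1}{V}$ ($k{\left(V \right)} = 1 \frac{1}{V} = \frac{1}{V}$)
$\left(\left(\left(17 - 71\right) + 37\right) - k{\left(p{\left(0 \right)} \right)}\right) - 18 = \left(\left(\left(17 - 71\right) + 37\right) - \frac{1}{-6 + 0^{2}}\right) - 18 = \left(\left(-54 + 37\right) - \frac{1}{-6 + 0}\right) - 18 = \left(-17 - \frac{1}{-6}\right) - 18 = \left(-17 - - \frac{1}{6}\right) - 18 = \left(-17 + \frac{1}{6}\right) - 18 = - \frac{101}{6} - 18 = - \frac{209}{6}$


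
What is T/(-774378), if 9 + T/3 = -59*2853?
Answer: 28056/43021 ≈ 0.65215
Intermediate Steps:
T = -505008 (T = -27 + 3*(-59*2853) = -27 + 3*(-168327) = -27 - 504981 = -505008)
T/(-774378) = -505008/(-774378) = -505008*(-1/774378) = 28056/43021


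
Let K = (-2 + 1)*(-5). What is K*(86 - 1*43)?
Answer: 215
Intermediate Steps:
K = 5 (K = -1*(-5) = 5)
K*(86 - 1*43) = 5*(86 - 1*43) = 5*(86 - 43) = 5*43 = 215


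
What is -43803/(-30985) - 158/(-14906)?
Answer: 328911574/230931205 ≈ 1.4243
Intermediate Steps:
-43803/(-30985) - 158/(-14906) = -43803*(-1/30985) - 158*(-1/14906) = 43803/30985 + 79/7453 = 328911574/230931205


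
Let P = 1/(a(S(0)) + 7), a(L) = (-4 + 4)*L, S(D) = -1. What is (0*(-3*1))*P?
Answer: 0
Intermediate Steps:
a(L) = 0 (a(L) = 0*L = 0)
P = ⅐ (P = 1/(0 + 7) = 1/7 = ⅐ ≈ 0.14286)
(0*(-3*1))*P = (0*(-3*1))*(⅐) = (0*(-3))*(⅐) = 0*(⅐) = 0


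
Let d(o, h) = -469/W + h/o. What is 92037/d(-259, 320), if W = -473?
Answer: -3758392253/9963 ≈ -3.7724e+5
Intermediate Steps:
d(o, h) = 469/473 + h/o (d(o, h) = -469/(-473) + h/o = -469*(-1/473) + h/o = 469/473 + h/o)
92037/d(-259, 320) = 92037/(469/473 + 320/(-259)) = 92037/(469/473 + 320*(-1/259)) = 92037/(469/473 - 320/259) = 92037/(-29889/122507) = 92037*(-122507/29889) = -3758392253/9963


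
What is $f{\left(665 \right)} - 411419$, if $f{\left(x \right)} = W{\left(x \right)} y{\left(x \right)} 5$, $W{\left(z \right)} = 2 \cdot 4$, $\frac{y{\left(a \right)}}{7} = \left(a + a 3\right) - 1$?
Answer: $333101$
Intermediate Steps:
$y{\left(a \right)} = -7 + 28 a$ ($y{\left(a \right)} = 7 \left(\left(a + a 3\right) - 1\right) = 7 \left(\left(a + 3 a\right) - 1\right) = 7 \left(4 a - 1\right) = 7 \left(-1 + 4 a\right) = -7 + 28 a$)
$W{\left(z \right)} = 8$
$f{\left(x \right)} = -280 + 1120 x$ ($f{\left(x \right)} = 8 \left(-7 + 28 x\right) 5 = \left(-56 + 224 x\right) 5 = -280 + 1120 x$)
$f{\left(665 \right)} - 411419 = \left(-280 + 1120 \cdot 665\right) - 411419 = \left(-280 + 744800\right) - 411419 = 744520 - 411419 = 333101$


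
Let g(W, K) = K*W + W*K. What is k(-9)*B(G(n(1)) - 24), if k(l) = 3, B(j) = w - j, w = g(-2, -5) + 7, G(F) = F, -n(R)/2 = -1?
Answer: 147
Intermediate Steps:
n(R) = 2 (n(R) = -2*(-1) = 2)
g(W, K) = 2*K*W (g(W, K) = K*W + K*W = 2*K*W)
w = 27 (w = 2*(-5)*(-2) + 7 = 20 + 7 = 27)
B(j) = 27 - j
k(-9)*B(G(n(1)) - 24) = 3*(27 - (2 - 24)) = 3*(27 - 1*(-22)) = 3*(27 + 22) = 3*49 = 147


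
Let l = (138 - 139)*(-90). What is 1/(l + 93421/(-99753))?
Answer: 99753/8884349 ≈ 0.011228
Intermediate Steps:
l = 90 (l = -1*(-90) = 90)
1/(l + 93421/(-99753)) = 1/(90 + 93421/(-99753)) = 1/(90 + 93421*(-1/99753)) = 1/(90 - 93421/99753) = 1/(8884349/99753) = 99753/8884349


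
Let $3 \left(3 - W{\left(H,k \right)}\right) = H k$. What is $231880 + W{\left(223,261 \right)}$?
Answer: $212482$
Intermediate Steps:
$W{\left(H,k \right)} = 3 - \frac{H k}{3}$
$231880 + W{\left(223,261 \right)} = 231880 + \left(3 - \frac{223}{3} \cdot 261\right) = 231880 + \left(3 - 19401\right) = 231880 - 19398 = 212482$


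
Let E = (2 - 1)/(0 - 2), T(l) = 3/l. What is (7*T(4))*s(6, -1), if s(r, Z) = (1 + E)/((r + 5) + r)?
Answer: 21/136 ≈ 0.15441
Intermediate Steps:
E = -½ (E = 1/(-2) = 1*(-½) = -½ ≈ -0.50000)
s(r, Z) = 1/(2*(5 + 2*r)) (s(r, Z) = (1 - ½)/((r + 5) + r) = 1/(2*((5 + r) + r)) = 1/(2*(5 + 2*r)))
(7*T(4))*s(6, -1) = (7*(3/4))*(1/(2*(5 + 2*6))) = (7*(3*(¼)))*(1/(2*(5 + 12))) = (7*(¾))*((½)/17) = 21*((½)*(1/17))/4 = (21/4)*(1/34) = 21/136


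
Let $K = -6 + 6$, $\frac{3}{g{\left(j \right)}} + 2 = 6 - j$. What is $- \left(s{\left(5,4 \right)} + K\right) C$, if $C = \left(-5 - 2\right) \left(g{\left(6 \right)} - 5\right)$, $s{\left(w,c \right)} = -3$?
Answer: $\frac{273}{2} \approx 136.5$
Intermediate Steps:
$g{\left(j \right)} = \frac{3}{4 - j}$ ($g{\left(j \right)} = \frac{3}{-2 - \left(-6 + j\right)} = \frac{3}{4 - j}$)
$C = \frac{91}{2}$ ($C = \left(-5 - 2\right) \left(- \frac{3}{-4 + 6} - 5\right) = - 7 \left(- \frac{3}{2} - 5\right) = \left(-7\right) \left(- \frac{13}{2}\right) = \frac{91}{2} \approx 45.5$)
$K = 0$
$- \left(s{\left(5,4 \right)} + K\right) C = - \frac{\left(-3 + 0\right) 91}{2} = - \frac{\left(-3\right) 91}{2} = \left(-1\right) \left(- \frac{273}{2}\right) = \frac{273}{2}$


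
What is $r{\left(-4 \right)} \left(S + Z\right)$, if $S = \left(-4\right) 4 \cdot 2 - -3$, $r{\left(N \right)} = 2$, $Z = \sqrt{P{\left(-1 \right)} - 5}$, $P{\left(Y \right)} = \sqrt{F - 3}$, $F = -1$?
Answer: $-58 + 2 \sqrt{-5 + 2 i} \approx -57.122 + 4.5574 i$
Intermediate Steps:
$P{\left(Y \right)} = 2 i$ ($P{\left(Y \right)} = \sqrt{-1 - 3} = \sqrt{-4} = 2 i$)
$Z = \sqrt{-5 + 2 i}$ ($Z = \sqrt{2 i - 5} = \sqrt{-5 + 2 i} \approx 0.43884 + 2.2787 i$)
$S = -29$ ($S = \left(-16\right) 2 + 3 = -32 + 3 = -29$)
$r{\left(-4 \right)} \left(S + Z\right) = 2 \left(-29 + \sqrt{-5 + 2 i}\right) = -58 + 2 \sqrt{-5 + 2 i}$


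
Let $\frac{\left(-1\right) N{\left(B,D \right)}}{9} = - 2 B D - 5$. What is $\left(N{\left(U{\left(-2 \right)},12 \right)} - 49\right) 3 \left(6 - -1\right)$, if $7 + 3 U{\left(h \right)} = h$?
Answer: $-13692$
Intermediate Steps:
$U{\left(h \right)} = - \frac{7}{3} + \frac{h}{3}$
$N{\left(B,D \right)} = 45 + 18 B D$ ($N{\left(B,D \right)} = - 9 \left(- 2 B D - 5\right) = - 9 \left(-5 - 2 B D\right) = 45 + 18 B D$)
$\left(N{\left(U{\left(-2 \right)},12 \right)} - 49\right) 3 \left(6 - -1\right) = \left(\left(45 + 18 \left(- \frac{7}{3} + \frac{1}{3} \left(-2\right)\right) 12\right) - 49\right) 3 \left(6 - -1\right) = \left(\left(45 + 18 \left(- \frac{7}{3} - \frac{2}{3}\right) 12\right) - 49\right) 3 \left(6 + \left(-2 + 3\right)\right) = \left(\left(45 + 18 \left(-3\right) 12\right) - 49\right) 3 \left(6 + 1\right) = \left(\left(45 - 648\right) - 49\right) 3 \cdot 7 = \left(-603 - 49\right) 21 = \left(-652\right) 21 = -13692$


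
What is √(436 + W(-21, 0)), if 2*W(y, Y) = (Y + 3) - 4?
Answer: √1742/2 ≈ 20.869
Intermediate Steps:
W(y, Y) = -½ + Y/2 (W(y, Y) = ((Y + 3) - 4)/2 = ((3 + Y) - 4)/2 = (-1 + Y)/2 = -½ + Y/2)
√(436 + W(-21, 0)) = √(436 + (-½ + (½)*0)) = √(436 + (-½ + 0)) = √(436 - ½) = √(871/2) = √1742/2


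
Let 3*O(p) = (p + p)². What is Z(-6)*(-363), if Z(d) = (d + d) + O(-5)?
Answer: -7744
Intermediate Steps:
O(p) = 4*p²/3 (O(p) = (p + p)²/3 = (2*p)²/3 = (4*p²)/3 = 4*p²/3)
Z(d) = 100/3 + 2*d (Z(d) = (d + d) + (4/3)*(-5)² = 2*d + (4/3)*25 = 2*d + 100/3 = 100/3 + 2*d)
Z(-6)*(-363) = (100/3 + 2*(-6))*(-363) = (100/3 - 12)*(-363) = (64/3)*(-363) = -7744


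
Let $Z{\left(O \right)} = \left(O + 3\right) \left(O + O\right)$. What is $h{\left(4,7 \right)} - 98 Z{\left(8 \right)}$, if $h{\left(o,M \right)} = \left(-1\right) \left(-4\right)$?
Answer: $-17244$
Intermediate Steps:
$Z{\left(O \right)} = 2 O \left(3 + O\right)$ ($Z{\left(O \right)} = \left(3 + O\right) 2 O = 2 O \left(3 + O\right)$)
$h{\left(o,M \right)} = 4$
$h{\left(4,7 \right)} - 98 Z{\left(8 \right)} = 4 - 98 \cdot 2 \cdot 8 \left(3 + 8\right) = 4 - 98 \cdot 2 \cdot 8 \cdot 11 = 4 - 17248 = -17244$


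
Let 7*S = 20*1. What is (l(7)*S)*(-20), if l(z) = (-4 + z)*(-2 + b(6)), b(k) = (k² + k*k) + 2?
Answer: -86400/7 ≈ -12343.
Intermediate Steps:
S = 20/7 (S = (20*1)/7 = (⅐)*20 = 20/7 ≈ 2.8571)
b(k) = 2 + 2*k² (b(k) = (k² + k²) + 2 = 2*k² + 2 = 2 + 2*k²)
l(z) = -288 + 72*z (l(z) = (-4 + z)*(-2 + (2 + 2*6²)) = (-4 + z)*(-2 + (2 + 2*36)) = (-4 + z)*(-2 + (2 + 72)) = (-4 + z)*(-2 + 74) = (-4 + z)*72 = -288 + 72*z)
(l(7)*S)*(-20) = ((-288 + 72*7)*(20/7))*(-20) = ((-288 + 504)*(20/7))*(-20) = (216*(20/7))*(-20) = (4320/7)*(-20) = -86400/7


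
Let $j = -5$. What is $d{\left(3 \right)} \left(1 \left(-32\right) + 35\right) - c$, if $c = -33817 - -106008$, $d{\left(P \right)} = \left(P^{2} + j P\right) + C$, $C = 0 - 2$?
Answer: $-72215$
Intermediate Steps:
$C = -2$
$d{\left(P \right)} = -2 + P^{2} - 5 P$ ($d{\left(P \right)} = \left(P^{2} - 5 P\right) - 2 = -2 + P^{2} - 5 P$)
$c = 72191$ ($c = -33817 + 106008 = 72191$)
$d{\left(3 \right)} \left(1 \left(-32\right) + 35\right) - c = \left(-2 + 3^{2} - 15\right) \left(1 \left(-32\right) + 35\right) - 72191 = \left(-2 + 9 - 15\right) \left(-32 + 35\right) - 72191 = \left(-8\right) 3 - 72191 = -24 - 72191 = -72215$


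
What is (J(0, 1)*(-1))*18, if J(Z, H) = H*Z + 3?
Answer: -54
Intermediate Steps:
J(Z, H) = 3 + H*Z
(J(0, 1)*(-1))*18 = ((3 + 1*0)*(-1))*18 = ((3 + 0)*(-1))*18 = (3*(-1))*18 = -3*18 = -54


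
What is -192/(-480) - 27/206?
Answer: 277/1030 ≈ 0.26893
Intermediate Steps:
-192/(-480) - 27/206 = -192*(-1/480) - 27*1/206 = ⅖ - 27/206 = 277/1030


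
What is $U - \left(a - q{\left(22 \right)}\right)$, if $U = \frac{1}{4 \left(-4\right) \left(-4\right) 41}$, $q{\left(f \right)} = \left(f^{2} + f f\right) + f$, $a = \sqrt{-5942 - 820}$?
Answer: $\frac{2597761}{2624} - 7 i \sqrt{138} \approx 990.0 - 82.231 i$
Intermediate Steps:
$a = 7 i \sqrt{138}$ ($a = \sqrt{-6762} = 7 i \sqrt{138} \approx 82.231 i$)
$q{\left(f \right)} = f + 2 f^{2}$ ($q{\left(f \right)} = \left(f^{2} + f^{2}\right) + f = 2 f^{2} + f = f + 2 f^{2}$)
$U = \frac{1}{2624}$ ($U = \frac{1}{\left(-16\right) \left(-4\right) 41} = \frac{1}{64 \cdot 41} = \frac{1}{2624} \approx 0.0003811$)
$U - \left(a - q{\left(22 \right)}\right) = \frac{1}{2624} - \left(7 i \sqrt{138} - 22 \left(1 + 2 \cdot 22\right)\right) = \frac{1}{2624} - \left(7 i \sqrt{138} - 22 \left(1 + 44\right)\right) = \frac{1}{2624} - \left(7 i \sqrt{138} - 22 \cdot 45\right) = \frac{1}{2624} - \left(7 i \sqrt{138} - 990\right) = \frac{1}{2624} - \left(-990 + 7 i \sqrt{138}\right) = \frac{1}{2624} + \left(990 - 7 i \sqrt{138}\right) = \frac{2597761}{2624} - 7 i \sqrt{138}$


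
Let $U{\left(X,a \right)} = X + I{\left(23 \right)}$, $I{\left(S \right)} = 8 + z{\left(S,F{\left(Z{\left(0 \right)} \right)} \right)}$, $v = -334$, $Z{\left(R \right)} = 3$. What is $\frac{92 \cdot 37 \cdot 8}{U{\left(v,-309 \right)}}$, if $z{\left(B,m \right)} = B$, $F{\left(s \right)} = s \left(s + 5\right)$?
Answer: $- \frac{27232}{303} \approx -89.875$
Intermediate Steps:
$F{\left(s \right)} = s \left(5 + s\right)$
$I{\left(S \right)} = 8 + S$
$U{\left(X,a \right)} = 31 + X$ ($U{\left(X,a \right)} = X + \left(8 + 23\right) = X + 31 = 31 + X$)
$\frac{92 \cdot 37 \cdot 8}{U{\left(v,-309 \right)}} = \frac{92 \cdot 37 \cdot 8}{31 - 334} = \frac{3404 \cdot 8}{-303} = 27232 \left(- \frac{1}{303}\right) = - \frac{27232}{303}$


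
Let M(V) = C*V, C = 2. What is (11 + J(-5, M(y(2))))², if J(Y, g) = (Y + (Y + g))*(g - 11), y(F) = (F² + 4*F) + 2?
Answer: 100489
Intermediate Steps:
y(F) = 2 + F² + 4*F
M(V) = 2*V
J(Y, g) = (-11 + g)*(g + 2*Y) (J(Y, g) = (g + 2*Y)*(-11 + g) = (-11 + g)*(g + 2*Y))
(11 + J(-5, M(y(2))))² = (11 + ((2*(2 + 2² + 4*2))² - 22*(-5) - 22*(2 + 2² + 4*2) + 2*(-5)*(2*(2 + 2² + 4*2))))² = (11 + ((2*(2 + 4 + 8))² + 110 - 22*(2 + 4 + 8) + 2*(-5)*(2*(2 + 4 + 8))))² = (11 + ((2*14)² + 110 - 22*14 + 2*(-5)*(2*14)))² = (11 + (28² + 110 - 11*28 + 2*(-5)*28))² = (11 + (784 + 110 - 308 - 280))² = (11 + 306)² = 317² = 100489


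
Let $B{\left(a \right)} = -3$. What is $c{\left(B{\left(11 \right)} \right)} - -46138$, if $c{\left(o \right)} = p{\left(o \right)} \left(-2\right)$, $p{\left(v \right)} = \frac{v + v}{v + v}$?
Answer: $46136$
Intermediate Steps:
$p{\left(v \right)} = 1$ ($p{\left(v \right)} = \frac{2 v}{2 v} = 2 v \frac{1}{2 v} = 1$)
$c{\left(o \right)} = -2$ ($c{\left(o \right)} = 1 \left(-2\right) = -2$)
$c{\left(B{\left(11 \right)} \right)} - -46138 = -2 - -46138 = -2 + 46138 = 46136$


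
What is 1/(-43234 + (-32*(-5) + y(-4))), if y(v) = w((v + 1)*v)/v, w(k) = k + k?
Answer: -1/43080 ≈ -2.3213e-5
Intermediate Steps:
w(k) = 2*k
y(v) = 2 + 2*v (y(v) = (2*((v + 1)*v))/v = (2*((1 + v)*v))/v = (2*(v*(1 + v)))/v = (2*v*(1 + v))/v = 2 + 2*v)
1/(-43234 + (-32*(-5) + y(-4))) = 1/(-43234 + (-32*(-5) + (2 + 2*(-4)))) = 1/(-43234 + (160 + (2 - 8))) = 1/(-43234 + (160 - 6)) = 1/(-43234 + 154) = 1/(-43080) = -1/43080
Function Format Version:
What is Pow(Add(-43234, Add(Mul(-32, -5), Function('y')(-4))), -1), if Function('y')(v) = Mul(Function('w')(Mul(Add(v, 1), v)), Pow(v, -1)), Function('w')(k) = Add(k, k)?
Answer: Rational(-1, 43080) ≈ -2.3213e-5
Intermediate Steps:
Function('w')(k) = Mul(2, k)
Function('y')(v) = Add(2, Mul(2, v)) (Function('y')(v) = Mul(Mul(2, Mul(Add(v, 1), v)), Pow(v, -1)) = Mul(Mul(2, Mul(Add(1, v), v)), Pow(v, -1)) = Mul(Mul(2, Mul(v, Add(1, v))), Pow(v, -1)) = Mul(Mul(2, v, Add(1, v)), Pow(v, -1)) = Add(2, Mul(2, v)))
Pow(Add(-43234, Add(Mul(-32, -5), Function('y')(-4))), -1) = Pow(Add(-43234, Add(Mul(-32, -5), Add(2, Mul(2, -4)))), -1) = Pow(Add(-43234, Add(160, Add(2, -8))), -1) = Pow(Add(-43234, Add(160, -6)), -1) = Pow(Add(-43234, 154), -1) = Pow(-43080, -1) = Rational(-1, 43080)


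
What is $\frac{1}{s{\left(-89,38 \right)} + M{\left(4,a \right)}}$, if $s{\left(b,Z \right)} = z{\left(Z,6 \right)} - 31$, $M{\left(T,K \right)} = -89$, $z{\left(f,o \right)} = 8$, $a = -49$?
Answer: $- \frac{1}{112} \approx -0.0089286$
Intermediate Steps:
$s{\left(b,Z \right)} = -23$ ($s{\left(b,Z \right)} = 8 - 31 = -23$)
$\frac{1}{s{\left(-89,38 \right)} + M{\left(4,a \right)}} = \frac{1}{-23 - 89} = \frac{1}{-112} = - \frac{1}{112}$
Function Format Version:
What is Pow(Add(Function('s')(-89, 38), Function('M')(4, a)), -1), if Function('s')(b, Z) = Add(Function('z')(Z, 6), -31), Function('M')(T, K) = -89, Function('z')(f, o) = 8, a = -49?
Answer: Rational(-1, 112) ≈ -0.0089286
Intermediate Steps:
Function('s')(b, Z) = -23 (Function('s')(b, Z) = Add(8, -31) = -23)
Pow(Add(Function('s')(-89, 38), Function('M')(4, a)), -1) = Pow(Add(-23, -89), -1) = Pow(-112, -1) = Rational(-1, 112)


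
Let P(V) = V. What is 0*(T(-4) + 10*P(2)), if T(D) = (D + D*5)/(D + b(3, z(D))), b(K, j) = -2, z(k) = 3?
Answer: 0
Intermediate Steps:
T(D) = 6*D/(-2 + D) (T(D) = (D + D*5)/(D - 2) = (D + 5*D)/(-2 + D) = (6*D)/(-2 + D) = 6*D/(-2 + D))
0*(T(-4) + 10*P(2)) = 0*(6*(-4)/(-2 - 4) + 10*2) = 0*(6*(-4)/(-6) + 20) = 0*(6*(-4)*(-⅙) + 20) = 0*(4 + 20) = 0*24 = 0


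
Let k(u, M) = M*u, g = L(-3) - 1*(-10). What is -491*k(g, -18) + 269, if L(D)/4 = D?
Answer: -17407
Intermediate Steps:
L(D) = 4*D
g = -2 (g = 4*(-3) - 1*(-10) = -12 + 10 = -2)
-491*k(g, -18) + 269 = -(-8838)*(-2) + 269 = -491*36 + 269 = -17676 + 269 = -17407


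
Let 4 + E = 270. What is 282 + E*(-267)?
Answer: -70740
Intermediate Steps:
E = 266 (E = -4 + 270 = 266)
282 + E*(-267) = 282 + 266*(-267) = 282 - 71022 = -70740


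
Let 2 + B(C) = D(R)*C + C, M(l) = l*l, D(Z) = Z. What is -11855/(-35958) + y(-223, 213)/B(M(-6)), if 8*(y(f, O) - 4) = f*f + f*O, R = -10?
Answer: -12604789/23444616 ≈ -0.53764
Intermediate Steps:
M(l) = l²
B(C) = -2 - 9*C (B(C) = -2 + (-10*C + C) = -2 - 9*C)
y(f, O) = 4 + f²/8 + O*f/8 (y(f, O) = 4 + (f*f + f*O)/8 = 4 + (f² + O*f)/8 = 4 + (f²/8 + O*f/8) = 4 + f²/8 + O*f/8)
-11855/(-35958) + y(-223, 213)/B(M(-6)) = -11855/(-35958) + (4 + (⅛)*(-223)² + (⅛)*213*(-223))/(-2 - 9*(-6)²) = -11855*(-1/35958) + (4 + (⅛)*49729 - 47499/8)/(-2 - 9*36) = 11855/35958 + (4 + 49729/8 - 47499/8)/(-2 - 324) = 11855/35958 + (1131/4)/(-326) = 11855/35958 + (1131/4)*(-1/326) = 11855/35958 - 1131/1304 = -12604789/23444616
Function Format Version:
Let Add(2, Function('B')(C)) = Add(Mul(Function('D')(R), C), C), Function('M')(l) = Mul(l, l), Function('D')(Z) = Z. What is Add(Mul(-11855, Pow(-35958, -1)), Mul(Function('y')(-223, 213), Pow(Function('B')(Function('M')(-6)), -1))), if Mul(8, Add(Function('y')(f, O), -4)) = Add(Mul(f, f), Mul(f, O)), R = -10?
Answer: Rational(-12604789, 23444616) ≈ -0.53764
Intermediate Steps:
Function('M')(l) = Pow(l, 2)
Function('B')(C) = Add(-2, Mul(-9, C)) (Function('B')(C) = Add(-2, Add(Mul(-10, C), C)) = Add(-2, Mul(-9, C)))
Function('y')(f, O) = Add(4, Mul(Rational(1, 8), Pow(f, 2)), Mul(Rational(1, 8), O, f)) (Function('y')(f, O) = Add(4, Mul(Rational(1, 8), Add(Mul(f, f), Mul(f, O)))) = Add(4, Mul(Rational(1, 8), Add(Pow(f, 2), Mul(O, f)))) = Add(4, Add(Mul(Rational(1, 8), Pow(f, 2)), Mul(Rational(1, 8), O, f))) = Add(4, Mul(Rational(1, 8), Pow(f, 2)), Mul(Rational(1, 8), O, f)))
Add(Mul(-11855, Pow(-35958, -1)), Mul(Function('y')(-223, 213), Pow(Function('B')(Function('M')(-6)), -1))) = Add(Mul(-11855, Pow(-35958, -1)), Mul(Add(4, Mul(Rational(1, 8), Pow(-223, 2)), Mul(Rational(1, 8), 213, -223)), Pow(Add(-2, Mul(-9, Pow(-6, 2))), -1))) = Add(Mul(-11855, Rational(-1, 35958)), Mul(Add(4, Mul(Rational(1, 8), 49729), Rational(-47499, 8)), Pow(Add(-2, Mul(-9, 36)), -1))) = Add(Rational(11855, 35958), Mul(Add(4, Rational(49729, 8), Rational(-47499, 8)), Pow(Add(-2, -324), -1))) = Add(Rational(11855, 35958), Mul(Rational(1131, 4), Pow(-326, -1))) = Add(Rational(11855, 35958), Mul(Rational(1131, 4), Rational(-1, 326))) = Add(Rational(11855, 35958), Rational(-1131, 1304)) = Rational(-12604789, 23444616)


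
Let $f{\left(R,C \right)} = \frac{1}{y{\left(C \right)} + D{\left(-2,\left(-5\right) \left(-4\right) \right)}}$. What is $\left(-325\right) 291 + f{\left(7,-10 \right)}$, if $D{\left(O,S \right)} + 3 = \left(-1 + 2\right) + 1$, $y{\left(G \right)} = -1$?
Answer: $- \frac{189151}{2} \approx -94576.0$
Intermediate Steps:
$D{\left(O,S \right)} = -1$ ($D{\left(O,S \right)} = -3 + \left(\left(-1 + 2\right) + 1\right) = -3 + \left(1 + 1\right) = -3 + 2 = -1$)
$f{\left(R,C \right)} = - \frac{1}{2}$ ($f{\left(R,C \right)} = \frac{1}{-1 - 1} = \frac{1}{-2} = - \frac{1}{2}$)
$\left(-325\right) 291 + f{\left(7,-10 \right)} = \left(-325\right) 291 - \frac{1}{2} = -94575 - \frac{1}{2} = - \frac{189151}{2}$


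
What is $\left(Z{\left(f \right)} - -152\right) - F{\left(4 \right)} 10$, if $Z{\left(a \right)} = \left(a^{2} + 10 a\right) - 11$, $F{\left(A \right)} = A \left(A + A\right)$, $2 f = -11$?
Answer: $- \frac{815}{4} \approx -203.75$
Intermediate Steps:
$f = - \frac{11}{2}$ ($f = \frac{1}{2} \left(-11\right) = - \frac{11}{2} \approx -5.5$)
$F{\left(A \right)} = 2 A^{2}$ ($F{\left(A \right)} = A 2 A = 2 A^{2}$)
$Z{\left(a \right)} = -11 + a^{2} + 10 a$
$\left(Z{\left(f \right)} - -152\right) - F{\left(4 \right)} 10 = \left(\left(-11 + \left(- \frac{11}{2}\right)^{2} + 10 \left(- \frac{11}{2}\right)\right) - -152\right) - 2 \cdot 4^{2} \cdot 10 = \left(\left(-11 + \frac{121}{4} - 55\right) + 152\right) - 2 \cdot 16 \cdot 10 = \left(- \frac{143}{4} + 152\right) - 32 \cdot 10 = \frac{465}{4} - 320 = - \frac{815}{4}$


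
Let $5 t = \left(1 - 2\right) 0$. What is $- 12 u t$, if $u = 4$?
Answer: $0$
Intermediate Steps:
$t = 0$ ($t = \frac{\left(1 - 2\right) 0}{5} = \frac{\left(-1\right) 0}{5} = \frac{1}{5} \cdot 0 = 0$)
$- 12 u t = \left(-12\right) 4 \cdot 0 = \left(-48\right) 0 = 0$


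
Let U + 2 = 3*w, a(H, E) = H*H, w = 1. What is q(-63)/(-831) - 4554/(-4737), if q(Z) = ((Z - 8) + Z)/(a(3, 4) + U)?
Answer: 6413083/6560745 ≈ 0.97749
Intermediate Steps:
a(H, E) = H²
U = 1 (U = -2 + 3*1 = -2 + 3 = 1)
q(Z) = -⅘ + Z/5 (q(Z) = ((Z - 8) + Z)/(3² + 1) = ((-8 + Z) + Z)/(9 + 1) = (-8 + 2*Z)/10 = (-8 + 2*Z)*(⅒) = -⅘ + Z/5)
q(-63)/(-831) - 4554/(-4737) = (-⅘ + (⅕)*(-63))/(-831) - 4554/(-4737) = (-⅘ - 63/5)*(-1/831) - 4554*(-1/4737) = -67/5*(-1/831) + 1518/1579 = 67/4155 + 1518/1579 = 6413083/6560745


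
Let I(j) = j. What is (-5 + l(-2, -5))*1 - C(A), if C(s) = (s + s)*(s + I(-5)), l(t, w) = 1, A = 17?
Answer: -412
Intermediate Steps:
C(s) = 2*s*(-5 + s) (C(s) = (s + s)*(s - 5) = (2*s)*(-5 + s) = 2*s*(-5 + s))
(-5 + l(-2, -5))*1 - C(A) = (-5 + 1)*1 - 2*17*(-5 + 17) = -4*1 - 2*17*12 = -4 - 1*408 = -4 - 408 = -412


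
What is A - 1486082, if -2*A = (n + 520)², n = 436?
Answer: -1943050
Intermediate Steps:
A = -456968 (A = -(436 + 520)²/2 = -½*956² = -½*913936 = -456968)
A - 1486082 = -456968 - 1486082 = -1943050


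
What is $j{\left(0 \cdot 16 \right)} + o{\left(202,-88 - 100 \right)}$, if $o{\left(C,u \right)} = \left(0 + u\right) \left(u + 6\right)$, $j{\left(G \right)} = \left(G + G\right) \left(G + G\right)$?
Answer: $34216$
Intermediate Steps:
$j{\left(G \right)} = 4 G^{2}$ ($j{\left(G \right)} = 2 G 2 G = 4 G^{2}$)
$o{\left(C,u \right)} = u \left(6 + u\right)$
$j{\left(0 \cdot 16 \right)} + o{\left(202,-88 - 100 \right)} = 4 \left(0 \cdot 16\right)^{2} + \left(-88 - 100\right) \left(6 - 188\right) = 4 \cdot 0^{2} + \left(-88 - 100\right) \left(6 - 188\right) = 4 \cdot 0 - 188 \left(6 - 188\right) = 0 - -34216 = 0 + 34216 = 34216$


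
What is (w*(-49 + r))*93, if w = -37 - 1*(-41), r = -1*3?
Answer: -19344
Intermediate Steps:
r = -3
w = 4 (w = -37 + 41 = 4)
(w*(-49 + r))*93 = (4*(-49 - 3))*93 = (4*(-52))*93 = -208*93 = -19344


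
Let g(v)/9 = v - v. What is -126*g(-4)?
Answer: 0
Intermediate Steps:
g(v) = 0 (g(v) = 9*(v - v) = 9*0 = 0)
-126*g(-4) = -126*0 = 0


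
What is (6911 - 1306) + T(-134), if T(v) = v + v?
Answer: 5337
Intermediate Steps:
T(v) = 2*v
(6911 - 1306) + T(-134) = (6911 - 1306) + 2*(-134) = 5605 - 268 = 5337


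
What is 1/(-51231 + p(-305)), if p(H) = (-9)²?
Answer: -1/51150 ≈ -1.9550e-5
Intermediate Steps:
p(H) = 81
1/(-51231 + p(-305)) = 1/(-51231 + 81) = 1/(-51150) = -1/51150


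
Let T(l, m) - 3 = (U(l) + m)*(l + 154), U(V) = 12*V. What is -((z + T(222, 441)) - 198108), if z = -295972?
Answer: -673403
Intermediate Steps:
T(l, m) = 3 + (154 + l)*(m + 12*l) (T(l, m) = 3 + (12*l + m)*(l + 154) = 3 + (m + 12*l)*(154 + l) = 3 + (154 + l)*(m + 12*l))
-((z + T(222, 441)) - 198108) = -((-295972 + (3 + 12*222² + 154*441 + 1848*222 + 222*441)) - 198108) = -((-295972 + (3 + 12*49284 + 67914 + 410256 + 97902)) - 198108) = -((-295972 + (3 + 591408 + 67914 + 410256 + 97902)) - 198108) = -((-295972 + 1167483) - 198108) = -(871511 - 198108) = -1*673403 = -673403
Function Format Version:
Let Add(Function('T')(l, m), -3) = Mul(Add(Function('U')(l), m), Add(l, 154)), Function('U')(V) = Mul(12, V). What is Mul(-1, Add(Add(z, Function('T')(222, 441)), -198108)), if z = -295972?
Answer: -673403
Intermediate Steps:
Function('T')(l, m) = Add(3, Mul(Add(154, l), Add(m, Mul(12, l)))) (Function('T')(l, m) = Add(3, Mul(Add(Mul(12, l), m), Add(l, 154))) = Add(3, Mul(Add(m, Mul(12, l)), Add(154, l))) = Add(3, Mul(Add(154, l), Add(m, Mul(12, l)))))
Mul(-1, Add(Add(z, Function('T')(222, 441)), -198108)) = Mul(-1, Add(Add(-295972, Add(3, Mul(12, Pow(222, 2)), Mul(154, 441), Mul(1848, 222), Mul(222, 441))), -198108)) = Mul(-1, Add(Add(-295972, Add(3, Mul(12, 49284), 67914, 410256, 97902)), -198108)) = Mul(-1, Add(Add(-295972, Add(3, 591408, 67914, 410256, 97902)), -198108)) = Mul(-1, Add(Add(-295972, 1167483), -198108)) = Mul(-1, Add(871511, -198108)) = Mul(-1, 673403) = -673403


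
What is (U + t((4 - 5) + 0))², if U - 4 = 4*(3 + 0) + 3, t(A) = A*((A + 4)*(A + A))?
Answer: 625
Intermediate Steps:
t(A) = 2*A²*(4 + A) (t(A) = A*((4 + A)*(2*A)) = A*(2*A*(4 + A)) = 2*A²*(4 + A))
U = 19 (U = 4 + (4*(3 + 0) + 3) = 4 + (4*3 + 3) = 4 + (12 + 3) = 4 + 15 = 19)
(U + t((4 - 5) + 0))² = (19 + 2*((4 - 5) + 0)²*(4 + ((4 - 5) + 0)))² = (19 + 2*(-1 + 0)²*(4 + (-1 + 0)))² = (19 + 2*(-1)²*(4 - 1))² = (19 + 2*1*3)² = (19 + 6)² = 25² = 625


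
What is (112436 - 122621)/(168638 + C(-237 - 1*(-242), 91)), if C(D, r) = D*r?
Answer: -10185/169093 ≈ -0.060233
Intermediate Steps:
(112436 - 122621)/(168638 + C(-237 - 1*(-242), 91)) = (112436 - 122621)/(168638 + (-237 - 1*(-242))*91) = -10185/(168638 + (-237 + 242)*91) = -10185/(168638 + 5*91) = -10185/(168638 + 455) = -10185/169093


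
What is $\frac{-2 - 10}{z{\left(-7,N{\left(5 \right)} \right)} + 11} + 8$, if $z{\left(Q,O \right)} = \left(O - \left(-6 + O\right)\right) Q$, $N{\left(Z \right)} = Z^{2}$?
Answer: $\frac{260}{31} \approx 8.3871$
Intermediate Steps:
$z{\left(Q,O \right)} = 6 Q$
$\frac{-2 - 10}{z{\left(-7,N{\left(5 \right)} \right)} + 11} + 8 = \frac{-2 - 10}{6 \left(-7\right) + 11} + 8 = \frac{-2 - 10}{-42 + 11} + 8 = \frac{1}{-31} \left(-12\right) + 8 = \left(- \frac{1}{31}\right) \left(-12\right) + 8 = \frac{12}{31} + 8 = \frac{260}{31}$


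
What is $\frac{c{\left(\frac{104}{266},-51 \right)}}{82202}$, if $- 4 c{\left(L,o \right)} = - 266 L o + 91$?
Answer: $- \frac{5395}{328808} \approx -0.016408$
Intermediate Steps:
$c{\left(L,o \right)} = - \frac{91}{4} + \frac{133 L o}{2}$ ($c{\left(L,o \right)} = - \frac{- 266 L o + 91}{4} = - \frac{91 - 266 L o}{4} = - \frac{91}{4} + \frac{133 L o}{2}$)
$\frac{c{\left(\frac{104}{266},-51 \right)}}{82202} = \frac{- \frac{91}{4} + \frac{133}{2} \cdot \frac{104}{266} \left(-51\right)}{82202} = \left(- \frac{91}{4} + \frac{133}{2} \cdot 104 \cdot \frac{1}{266} \left(-51\right)\right) \frac{1}{82202} = \left(- \frac{91}{4} + \frac{133}{2} \cdot \frac{52}{133} \left(-51\right)\right) \frac{1}{82202} = \left(- \frac{91}{4} - 1326\right) \frac{1}{82202} = \left(- \frac{5395}{4}\right) \frac{1}{82202} = - \frac{5395}{328808}$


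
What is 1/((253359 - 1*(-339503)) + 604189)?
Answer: 1/1197051 ≈ 8.3539e-7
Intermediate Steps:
1/((253359 - 1*(-339503)) + 604189) = 1/((253359 + 339503) + 604189) = 1/(592862 + 604189) = 1/1197051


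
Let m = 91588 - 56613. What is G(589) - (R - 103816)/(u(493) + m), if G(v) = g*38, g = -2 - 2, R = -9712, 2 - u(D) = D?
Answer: -1282010/8621 ≈ -148.71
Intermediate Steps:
u(D) = 2 - D
m = 34975
g = -4
G(v) = -152 (G(v) = -4*38 = -152)
G(589) - (R - 103816)/(u(493) + m) = -152 - (-9712 - 103816)/((2 - 1*493) + 34975) = -152 - (-113528)/((2 - 493) + 34975) = -152 - (-113528)/(-491 + 34975) = -152 - (-113528)/34484 = -152 - 1*(-28382/8621) = -152 + 28382/8621 = -1282010/8621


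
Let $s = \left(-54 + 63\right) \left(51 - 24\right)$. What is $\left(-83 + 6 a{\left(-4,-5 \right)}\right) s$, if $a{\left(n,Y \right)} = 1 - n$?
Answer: $-12879$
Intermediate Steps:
$s = 243$ ($s = 9 \cdot 27 = 243$)
$\left(-83 + 6 a{\left(-4,-5 \right)}\right) s = \left(-83 + 6 \left(1 - -4\right)\right) 243 = \left(-83 + 6 \left(1 + 4\right)\right) 243 = \left(-83 + 6 \cdot 5\right) 243 = \left(-83 + 30\right) 243 = \left(-53\right) 243 = -12879$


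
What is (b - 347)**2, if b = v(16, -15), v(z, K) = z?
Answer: 109561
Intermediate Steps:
b = 16
(b - 347)**2 = (16 - 347)**2 = (-331)**2 = 109561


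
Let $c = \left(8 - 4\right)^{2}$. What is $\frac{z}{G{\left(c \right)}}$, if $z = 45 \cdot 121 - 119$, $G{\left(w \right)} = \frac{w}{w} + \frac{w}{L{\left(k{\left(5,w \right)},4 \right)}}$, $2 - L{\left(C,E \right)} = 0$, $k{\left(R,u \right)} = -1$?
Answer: $\frac{5326}{9} \approx 591.78$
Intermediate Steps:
$c = 16$ ($c = 4^{2} = 16$)
$L{\left(C,E \right)} = 2$ ($L{\left(C,E \right)} = 2 - 0 = 2 + 0 = 2$)
$G{\left(w \right)} = 1 + \frac{w}{2}$ ($G{\left(w \right)} = \frac{w}{w} + \frac{w}{2} = 1 + w \frac{1}{2} = 1 + \frac{w}{2}$)
$z = 5326$ ($z = 5445 - 119 = 5326$)
$\frac{z}{G{\left(c \right)}} = \frac{5326}{1 + \frac{1}{2} \cdot 16} = \frac{5326}{1 + 8} = \frac{5326}{9}$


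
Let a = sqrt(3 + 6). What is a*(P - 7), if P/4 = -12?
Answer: -165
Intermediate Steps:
P = -48 (P = 4*(-12) = -48)
a = 3 (a = sqrt(9) = 3)
a*(P - 7) = 3*(-48 - 7) = 3*(-55) = -165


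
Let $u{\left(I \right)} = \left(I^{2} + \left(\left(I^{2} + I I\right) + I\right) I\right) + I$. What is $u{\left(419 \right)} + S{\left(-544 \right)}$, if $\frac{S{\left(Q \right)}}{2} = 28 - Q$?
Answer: $147472803$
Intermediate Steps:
$S{\left(Q \right)} = 56 - 2 Q$ ($S{\left(Q \right)} = 2 \left(28 - Q\right) = 56 - 2 Q$)
$u{\left(I \right)} = I + I^{2} + I \left(I + 2 I^{2}\right)$ ($u{\left(I \right)} = \left(I^{2} + \left(\left(I^{2} + I^{2}\right) + I\right) I\right) + I = \left(I^{2} + \left(2 I^{2} + I\right) I\right) + I = \left(I^{2} + \left(I + 2 I^{2}\right) I\right) + I = \left(I^{2} + I \left(I + 2 I^{2}\right)\right) + I = I + I^{2} + I \left(I + 2 I^{2}\right)$)
$u{\left(419 \right)} + S{\left(-544 \right)} = 419 \left(1 + 2 \cdot 419 + 2 \cdot 419^{2}\right) + \left(56 - -1088\right) = 419 \left(1 + 838 + 2 \cdot 175561\right) + \left(56 + 1088\right) = 419 \left(1 + 838 + 351122\right) + 1144 = 419 \cdot 351961 + 1144 = 147471659 + 1144 = 147472803$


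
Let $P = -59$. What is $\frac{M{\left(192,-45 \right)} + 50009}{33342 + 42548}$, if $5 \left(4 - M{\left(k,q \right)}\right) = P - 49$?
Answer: $\frac{250173}{379450} \approx 0.6593$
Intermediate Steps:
$M{\left(k,q \right)} = \frac{128}{5}$ ($M{\left(k,q \right)} = 4 - \frac{-59 - 49}{5} = 4 - - \frac{108}{5} = 4 + \frac{108}{5} = \frac{128}{5}$)
$\frac{M{\left(192,-45 \right)} + 50009}{33342 + 42548} = \frac{\frac{128}{5} + 50009}{33342 + 42548} = \frac{250173}{5 \cdot 75890} = \frac{250173}{5} \cdot \frac{1}{75890} = \frac{250173}{379450}$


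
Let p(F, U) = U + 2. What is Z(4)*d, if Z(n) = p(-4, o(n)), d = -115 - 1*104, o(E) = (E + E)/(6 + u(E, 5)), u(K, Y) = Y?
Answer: -6570/11 ≈ -597.27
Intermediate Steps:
o(E) = 2*E/11 (o(E) = (E + E)/(6 + 5) = (2*E)/11 = (2*E)*(1/11) = 2*E/11)
d = -219 (d = -115 - 104 = -219)
p(F, U) = 2 + U
Z(n) = 2 + 2*n/11
Z(4)*d = (2 + (2/11)*4)*(-219) = (2 + 8/11)*(-219) = (30/11)*(-219) = -6570/11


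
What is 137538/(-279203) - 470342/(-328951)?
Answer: 86077634788/91844106053 ≈ 0.93721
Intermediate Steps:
137538/(-279203) - 470342/(-328951) = 137538*(-1/279203) - 470342*(-1/328951) = -137538/279203 + 470342/328951 = 86077634788/91844106053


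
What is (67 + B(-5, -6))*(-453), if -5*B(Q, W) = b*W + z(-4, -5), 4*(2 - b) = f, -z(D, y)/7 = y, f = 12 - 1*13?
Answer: -284031/10 ≈ -28403.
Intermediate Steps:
f = -1 (f = 12 - 13 = -1)
z(D, y) = -7*y
b = 9/4 (b = 2 - ¼*(-1) = 2 + ¼ = 9/4 ≈ 2.2500)
B(Q, W) = -7 - 9*W/20 (B(Q, W) = -(9*W/4 - 7*(-5))/5 = -(9*W/4 + 35)/5 = -(35 + 9*W/4)/5 = -7 - 9*W/20)
(67 + B(-5, -6))*(-453) = (67 + (-7 - 9/20*(-6)))*(-453) = (67 + (-7 + 27/10))*(-453) = (67 - 43/10)*(-453) = (627/10)*(-453) = -284031/10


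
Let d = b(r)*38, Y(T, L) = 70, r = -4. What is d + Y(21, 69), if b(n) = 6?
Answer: 298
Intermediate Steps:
d = 228 (d = 6*38 = 228)
d + Y(21, 69) = 228 + 70 = 298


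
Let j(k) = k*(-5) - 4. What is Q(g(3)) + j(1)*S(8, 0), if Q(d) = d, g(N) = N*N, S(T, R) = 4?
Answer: -27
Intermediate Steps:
g(N) = N²
j(k) = -4 - 5*k (j(k) = -5*k - 4 = -4 - 5*k)
Q(g(3)) + j(1)*S(8, 0) = 3² + (-4 - 5*1)*4 = 9 + (-4 - 5)*4 = 9 - 9*4 = 9 - 36 = -27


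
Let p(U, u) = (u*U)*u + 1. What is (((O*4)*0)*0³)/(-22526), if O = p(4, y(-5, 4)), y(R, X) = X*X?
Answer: 0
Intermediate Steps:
y(R, X) = X²
p(U, u) = 1 + U*u² (p(U, u) = (U*u)*u + 1 = U*u² + 1 = 1 + U*u²)
O = 1025 (O = 1 + 4*(4²)² = 1 + 4*16² = 1 + 4*256 = 1 + 1024 = 1025)
(((O*4)*0)*0³)/(-22526) = (((1025*4)*0)*0³)/(-22526) = ((4100*0)*0)*(-1/22526) = (0*0)*(-1/22526) = 0*(-1/22526) = 0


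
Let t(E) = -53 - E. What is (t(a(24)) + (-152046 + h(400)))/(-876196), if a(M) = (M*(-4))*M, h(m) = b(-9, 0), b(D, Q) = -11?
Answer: 74903/438098 ≈ 0.17097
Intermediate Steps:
h(m) = -11
a(M) = -4*M² (a(M) = (-4*M)*M = -4*M²)
(t(a(24)) + (-152046 + h(400)))/(-876196) = ((-53 - (-4)*24²) + (-152046 - 11))/(-876196) = ((-53 - (-4)*576) - 152057)*(-1/876196) = ((-53 - 1*(-2304)) - 152057)*(-1/876196) = ((-53 + 2304) - 152057)*(-1/876196) = (2251 - 152057)*(-1/876196) = -149806*(-1/876196) = 74903/438098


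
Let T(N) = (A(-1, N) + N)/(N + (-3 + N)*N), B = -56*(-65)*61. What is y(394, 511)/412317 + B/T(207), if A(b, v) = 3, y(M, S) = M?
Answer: 18499814417374/412317 ≈ 4.4868e+7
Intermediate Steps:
B = 222040 (B = 3640*61 = 222040)
T(N) = (3 + N)/(N + N*(-3 + N)) (T(N) = (3 + N)/(N + (-3 + N)*N) = (3 + N)/(N + N*(-3 + N)))
y(394, 511)/412317 + B/T(207) = 394/412317 + 222040/(((3 + 207)/(207*(-2 + 207)))) = 394*(1/412317) + 222040/(((1/207)*210/205)) = 394/412317 + 222040/(((1/207)*(1/205)*210)) = 394/412317 + 222040/(14/2829) = 394/412317 + 222040*(2829/14) = 394/412317 + 44867940 = 18499814417374/412317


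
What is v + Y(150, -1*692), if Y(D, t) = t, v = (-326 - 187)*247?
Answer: -127403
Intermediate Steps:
v = -126711 (v = -513*247 = -126711)
v + Y(150, -1*692) = -126711 - 1*692 = -126711 - 692 = -127403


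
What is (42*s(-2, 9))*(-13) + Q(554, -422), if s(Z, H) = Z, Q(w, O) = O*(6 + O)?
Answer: 176644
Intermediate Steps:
(42*s(-2, 9))*(-13) + Q(554, -422) = (42*(-2))*(-13) - 422*(6 - 422) = -84*(-13) - 422*(-416) = 1092 + 175552 = 176644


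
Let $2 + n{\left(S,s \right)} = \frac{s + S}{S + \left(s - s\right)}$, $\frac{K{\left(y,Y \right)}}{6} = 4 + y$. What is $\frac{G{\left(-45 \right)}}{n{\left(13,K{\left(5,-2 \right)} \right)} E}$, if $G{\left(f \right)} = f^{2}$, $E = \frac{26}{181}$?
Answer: $\frac{366525}{82} \approx 4469.8$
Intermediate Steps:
$K{\left(y,Y \right)} = 24 + 6 y$ ($K{\left(y,Y \right)} = 6 \left(4 + y\right) = 24 + 6 y$)
$E = \frac{26}{181}$ ($E = 26 \cdot \frac{1}{181} = \frac{26}{181} \approx 0.14365$)
$n{\left(S,s \right)} = -2 + \frac{S + s}{S}$ ($n{\left(S,s \right)} = -2 + \frac{s + S}{S + \left(s - s\right)} = -2 + \frac{S + s}{S + 0} = -2 + \frac{S + s}{S}$)
$\frac{G{\left(-45 \right)}}{n{\left(13,K{\left(5,-2 \right)} \right)} E} = \frac{\left(-45\right)^{2}}{\frac{\left(24 + 6 \cdot 5\right) - 13}{13} \cdot \frac{26}{181}} = \frac{2025}{\frac{\left(24 + 30\right) - 13}{13} \cdot \frac{26}{181}} = \frac{2025}{\frac{54 - 13}{13} \cdot \frac{26}{181}} = \frac{2025}{\frac{1}{13} \cdot 41 \cdot \frac{26}{181}} = \frac{2025}{\frac{41}{13} \cdot \frac{26}{181}} = \frac{2025}{\frac{82}{181}} = 2025 \cdot \frac{181}{82} = \frac{366525}{82}$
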